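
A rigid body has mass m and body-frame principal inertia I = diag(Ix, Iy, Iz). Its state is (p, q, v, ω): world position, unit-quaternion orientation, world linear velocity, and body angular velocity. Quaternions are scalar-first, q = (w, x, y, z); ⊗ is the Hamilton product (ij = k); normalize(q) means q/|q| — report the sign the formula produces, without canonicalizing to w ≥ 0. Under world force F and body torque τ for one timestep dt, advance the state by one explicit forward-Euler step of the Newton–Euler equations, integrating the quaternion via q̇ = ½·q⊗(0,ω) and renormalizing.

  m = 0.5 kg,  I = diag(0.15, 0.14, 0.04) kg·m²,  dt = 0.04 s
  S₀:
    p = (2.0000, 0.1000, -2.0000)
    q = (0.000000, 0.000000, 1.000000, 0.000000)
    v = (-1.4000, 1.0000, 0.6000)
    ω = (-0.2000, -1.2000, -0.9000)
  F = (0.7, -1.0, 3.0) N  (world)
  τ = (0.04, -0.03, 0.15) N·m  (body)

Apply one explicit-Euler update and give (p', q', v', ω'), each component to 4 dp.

α = I⁻¹(τ − ω×Iω) = (0.9867, -0.3557, 3.8100)
ω + α·dt = (-0.1605, -1.2142, -0.7476)
q⊗(0,ω) = (1.2000000, -0.9000000, 0.0000000, 0.2000000)
q' = normalize(q + ½dt·q⊗(0,ω)) = (0.0240, -0.0180, 0.9995, 0.0040)
linear accel F/m = (1.4000, -2.0000, 6.0000)
new position p' = (1.9440, 0.1400, -1.9760)
new velocity v' = (-1.3440, 0.9200, 0.8400)

p' = (1.9440, 0.1400, -1.9760)
q' = (0.0240, -0.0180, 0.9995, 0.0040)
v' = (-1.3440, 0.9200, 0.8400)
ω' = (-0.1605, -1.2142, -0.7476)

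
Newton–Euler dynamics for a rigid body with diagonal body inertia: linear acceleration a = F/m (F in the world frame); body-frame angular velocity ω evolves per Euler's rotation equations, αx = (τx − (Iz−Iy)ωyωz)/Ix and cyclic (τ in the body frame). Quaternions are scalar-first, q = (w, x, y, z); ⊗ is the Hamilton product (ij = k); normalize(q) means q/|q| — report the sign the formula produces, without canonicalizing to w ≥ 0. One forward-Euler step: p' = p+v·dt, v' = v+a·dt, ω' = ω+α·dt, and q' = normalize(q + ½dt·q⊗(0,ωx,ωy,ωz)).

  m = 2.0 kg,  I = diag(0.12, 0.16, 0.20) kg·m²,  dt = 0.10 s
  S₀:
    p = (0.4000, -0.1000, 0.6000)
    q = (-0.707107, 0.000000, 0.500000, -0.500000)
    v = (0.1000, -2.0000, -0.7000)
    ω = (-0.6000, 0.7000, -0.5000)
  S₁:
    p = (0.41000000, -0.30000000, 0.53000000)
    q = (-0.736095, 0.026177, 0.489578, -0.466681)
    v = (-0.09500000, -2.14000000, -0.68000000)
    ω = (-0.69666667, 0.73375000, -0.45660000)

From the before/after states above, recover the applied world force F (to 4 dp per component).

F = (-3.9000, -2.8000, 0.4000)

Δv = v₁−v₀ = (-0.19500000, -0.14000000, 0.02000000)
m·(v₁−v₀)/dt = (-3.9000, -2.8000, 0.4000)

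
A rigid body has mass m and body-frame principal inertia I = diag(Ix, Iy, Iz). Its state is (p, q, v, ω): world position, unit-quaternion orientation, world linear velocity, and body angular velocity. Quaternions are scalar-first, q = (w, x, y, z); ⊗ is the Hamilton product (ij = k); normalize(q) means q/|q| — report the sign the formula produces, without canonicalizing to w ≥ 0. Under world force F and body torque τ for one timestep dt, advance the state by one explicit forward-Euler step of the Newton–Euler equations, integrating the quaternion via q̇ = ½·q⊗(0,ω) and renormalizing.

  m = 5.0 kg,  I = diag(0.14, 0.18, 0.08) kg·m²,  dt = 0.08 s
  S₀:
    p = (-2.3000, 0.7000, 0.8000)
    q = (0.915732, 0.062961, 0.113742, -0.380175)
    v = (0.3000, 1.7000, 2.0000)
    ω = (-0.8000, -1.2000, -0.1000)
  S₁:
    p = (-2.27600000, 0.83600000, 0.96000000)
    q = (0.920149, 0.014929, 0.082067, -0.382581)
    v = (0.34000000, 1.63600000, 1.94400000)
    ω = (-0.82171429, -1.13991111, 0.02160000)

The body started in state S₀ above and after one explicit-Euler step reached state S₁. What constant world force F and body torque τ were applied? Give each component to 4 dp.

F = (2.5000, -4.0000, -3.5000)
τ = (-0.0500, 0.1400, 0.1600)

ω₁ − ω₀ = (-0.02171429, 0.06008889, 0.12160000)
ω₀×(Iω₀) = (-0.0120, 0.0048, 0.0384)
τ = I·(Δω/dt) + ω₀×(Iω₀) = (-0.0500, 0.1400, 0.1600)
v₁ − v₀ = (0.04000000, -0.06400000, -0.05600000)
m·(v₁−v₀)/dt = (2.5000, -4.0000, -3.5000)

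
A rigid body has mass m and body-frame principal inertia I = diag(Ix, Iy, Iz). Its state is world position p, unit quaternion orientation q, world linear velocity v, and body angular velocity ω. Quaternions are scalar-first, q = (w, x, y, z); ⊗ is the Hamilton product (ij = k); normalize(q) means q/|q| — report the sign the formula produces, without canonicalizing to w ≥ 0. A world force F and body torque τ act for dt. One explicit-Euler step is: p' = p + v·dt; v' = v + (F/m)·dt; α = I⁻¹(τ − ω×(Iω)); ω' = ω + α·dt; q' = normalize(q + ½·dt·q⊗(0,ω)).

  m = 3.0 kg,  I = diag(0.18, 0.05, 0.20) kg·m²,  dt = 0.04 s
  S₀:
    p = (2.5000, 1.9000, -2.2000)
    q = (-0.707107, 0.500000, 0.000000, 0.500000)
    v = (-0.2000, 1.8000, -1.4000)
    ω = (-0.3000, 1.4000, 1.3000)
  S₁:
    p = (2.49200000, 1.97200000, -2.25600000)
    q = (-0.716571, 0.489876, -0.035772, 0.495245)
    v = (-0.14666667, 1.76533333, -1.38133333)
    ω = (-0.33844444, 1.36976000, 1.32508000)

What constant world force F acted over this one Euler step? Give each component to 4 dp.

v₁ − v₀ = (0.05333333, -0.03466667, 0.01866667)
F = m·Δv/dt = (4.0000, -2.6000, 1.4000)

F = (4.0000, -2.6000, 1.4000)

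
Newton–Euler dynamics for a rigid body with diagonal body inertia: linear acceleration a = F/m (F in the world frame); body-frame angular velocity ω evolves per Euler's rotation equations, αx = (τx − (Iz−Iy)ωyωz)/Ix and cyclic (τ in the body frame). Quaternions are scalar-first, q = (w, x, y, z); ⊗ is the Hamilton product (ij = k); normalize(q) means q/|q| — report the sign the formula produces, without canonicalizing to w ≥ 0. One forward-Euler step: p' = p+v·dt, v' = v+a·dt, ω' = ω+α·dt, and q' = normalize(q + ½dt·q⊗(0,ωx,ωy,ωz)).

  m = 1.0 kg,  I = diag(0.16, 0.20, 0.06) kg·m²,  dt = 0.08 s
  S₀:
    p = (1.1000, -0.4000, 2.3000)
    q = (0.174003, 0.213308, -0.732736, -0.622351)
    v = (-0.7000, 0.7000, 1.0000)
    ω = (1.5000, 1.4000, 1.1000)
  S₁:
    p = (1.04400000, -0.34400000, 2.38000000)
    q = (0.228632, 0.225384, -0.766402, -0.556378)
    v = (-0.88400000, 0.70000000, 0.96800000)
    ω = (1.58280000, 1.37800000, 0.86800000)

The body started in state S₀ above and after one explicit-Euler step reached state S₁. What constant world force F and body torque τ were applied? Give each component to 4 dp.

F = (-2.3000, 0.0000, -0.4000)
τ = (-0.0500, 0.1100, -0.0900)

ω₁ − ω₀ = (0.08280000, -0.02200000, -0.23200000)
ω₀×(Iω₀) = (-0.2156, 0.1650, 0.0840)
applied torque τ = (-0.0500, 0.1100, -0.0900)
Δv = v₁−v₀ = (-0.18400000, 0.00000000, -0.03200000)
applied force F = (-2.3000, 0.0000, -0.4000)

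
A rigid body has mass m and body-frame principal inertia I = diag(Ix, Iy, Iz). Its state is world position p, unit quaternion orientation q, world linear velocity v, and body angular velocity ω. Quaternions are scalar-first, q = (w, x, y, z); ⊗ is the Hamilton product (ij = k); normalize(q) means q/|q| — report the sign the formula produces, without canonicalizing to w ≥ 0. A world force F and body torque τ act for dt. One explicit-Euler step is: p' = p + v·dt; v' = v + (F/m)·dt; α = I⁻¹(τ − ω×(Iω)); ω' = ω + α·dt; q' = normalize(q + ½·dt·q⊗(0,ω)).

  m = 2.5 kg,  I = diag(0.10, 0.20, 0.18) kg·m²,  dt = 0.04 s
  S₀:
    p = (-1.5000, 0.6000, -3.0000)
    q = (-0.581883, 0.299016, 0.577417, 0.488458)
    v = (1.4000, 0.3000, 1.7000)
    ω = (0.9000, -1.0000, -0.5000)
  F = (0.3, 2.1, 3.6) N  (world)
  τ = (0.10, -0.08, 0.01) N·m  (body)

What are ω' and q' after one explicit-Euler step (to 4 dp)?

ω' = (0.9440, -1.0232, -0.4778)
q' = (-0.5706, 0.2924, 0.6006, 0.4777)

precession coupling ω×(Iω) = (-0.0100, 0.0360, -0.0900)
α = I⁻¹(τ − ω×Iω) = (1.1000, -0.5800, 0.5556)
ω' = ω + α·dt = (0.9440, -1.0232, -0.4778)
Hamilton product q⊗(0,ω) = (0.5525316, -0.3239452, 1.1710032, -0.5277498)
q' = normalize(q + ½dt·q⊗(0,ω)) = (-0.5706, 0.2924, 0.6006, 0.4777)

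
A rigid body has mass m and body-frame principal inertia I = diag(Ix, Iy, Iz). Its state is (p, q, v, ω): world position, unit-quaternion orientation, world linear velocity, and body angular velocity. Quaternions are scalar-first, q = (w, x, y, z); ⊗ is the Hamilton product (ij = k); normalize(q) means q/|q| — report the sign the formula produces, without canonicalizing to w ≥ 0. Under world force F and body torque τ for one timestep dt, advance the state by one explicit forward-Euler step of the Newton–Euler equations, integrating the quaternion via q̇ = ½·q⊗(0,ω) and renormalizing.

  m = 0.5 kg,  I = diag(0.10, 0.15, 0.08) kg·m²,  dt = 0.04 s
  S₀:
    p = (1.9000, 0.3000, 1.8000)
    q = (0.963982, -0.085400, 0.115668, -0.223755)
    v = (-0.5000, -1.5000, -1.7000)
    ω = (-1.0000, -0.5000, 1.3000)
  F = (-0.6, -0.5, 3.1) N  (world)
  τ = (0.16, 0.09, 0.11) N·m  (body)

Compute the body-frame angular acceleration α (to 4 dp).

α = (1.1450, 0.7733, 1.0625)

gyro term ω×Iω = (0.0455, -0.0260, 0.0250)
α = I⁻¹(τ − ω×Iω) = (1.1450, 0.7733, 1.0625)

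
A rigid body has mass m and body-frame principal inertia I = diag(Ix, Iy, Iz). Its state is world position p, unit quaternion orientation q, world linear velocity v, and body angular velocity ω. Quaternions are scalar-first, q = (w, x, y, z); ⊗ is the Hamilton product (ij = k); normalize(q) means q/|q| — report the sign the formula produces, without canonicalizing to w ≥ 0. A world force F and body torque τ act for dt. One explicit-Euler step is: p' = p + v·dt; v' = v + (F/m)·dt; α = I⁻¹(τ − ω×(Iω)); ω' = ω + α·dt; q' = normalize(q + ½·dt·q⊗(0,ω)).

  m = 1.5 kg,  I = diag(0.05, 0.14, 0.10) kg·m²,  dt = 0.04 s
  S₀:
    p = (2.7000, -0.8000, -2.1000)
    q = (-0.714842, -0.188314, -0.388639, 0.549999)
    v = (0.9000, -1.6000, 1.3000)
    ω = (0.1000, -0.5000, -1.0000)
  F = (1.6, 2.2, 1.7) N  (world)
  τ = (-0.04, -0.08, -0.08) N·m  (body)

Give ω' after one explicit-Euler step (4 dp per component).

ω×(Iω) gyroscopic = (-0.0200, 0.0050, -0.0045)
angular accel α = (-0.4000, -0.6071, -0.7550)
new body rate ω' = (0.0840, -0.5243, -1.0302)

ω' = (0.0840, -0.5243, -1.0302)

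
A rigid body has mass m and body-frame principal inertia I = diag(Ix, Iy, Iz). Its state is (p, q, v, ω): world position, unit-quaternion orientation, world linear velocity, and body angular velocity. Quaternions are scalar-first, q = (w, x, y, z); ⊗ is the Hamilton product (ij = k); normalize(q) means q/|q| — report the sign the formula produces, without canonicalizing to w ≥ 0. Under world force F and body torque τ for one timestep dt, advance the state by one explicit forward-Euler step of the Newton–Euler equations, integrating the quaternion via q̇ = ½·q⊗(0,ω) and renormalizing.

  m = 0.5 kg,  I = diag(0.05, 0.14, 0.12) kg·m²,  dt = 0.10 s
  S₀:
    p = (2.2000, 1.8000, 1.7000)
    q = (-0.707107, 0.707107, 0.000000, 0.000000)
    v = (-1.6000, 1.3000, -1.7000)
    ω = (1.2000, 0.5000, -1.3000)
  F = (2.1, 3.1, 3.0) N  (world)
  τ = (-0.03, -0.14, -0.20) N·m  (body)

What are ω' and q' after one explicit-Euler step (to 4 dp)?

ω' = (1.1140, 0.3220, -1.5117)
q' = (-0.7464, 0.6619, 0.0282, 0.0634)

(τ − ω×Iω)/I = (-0.8600, -1.7800, -2.1167)
ω' = ω + α·dt = (1.1140, 0.3220, -1.5117)
Hamilton product q⊗(0,ω) = (-0.8485284, -0.8485284, 0.5656856, 1.2727926)
updated quaternion q' = (-0.7464, 0.6619, 0.0282, 0.0634)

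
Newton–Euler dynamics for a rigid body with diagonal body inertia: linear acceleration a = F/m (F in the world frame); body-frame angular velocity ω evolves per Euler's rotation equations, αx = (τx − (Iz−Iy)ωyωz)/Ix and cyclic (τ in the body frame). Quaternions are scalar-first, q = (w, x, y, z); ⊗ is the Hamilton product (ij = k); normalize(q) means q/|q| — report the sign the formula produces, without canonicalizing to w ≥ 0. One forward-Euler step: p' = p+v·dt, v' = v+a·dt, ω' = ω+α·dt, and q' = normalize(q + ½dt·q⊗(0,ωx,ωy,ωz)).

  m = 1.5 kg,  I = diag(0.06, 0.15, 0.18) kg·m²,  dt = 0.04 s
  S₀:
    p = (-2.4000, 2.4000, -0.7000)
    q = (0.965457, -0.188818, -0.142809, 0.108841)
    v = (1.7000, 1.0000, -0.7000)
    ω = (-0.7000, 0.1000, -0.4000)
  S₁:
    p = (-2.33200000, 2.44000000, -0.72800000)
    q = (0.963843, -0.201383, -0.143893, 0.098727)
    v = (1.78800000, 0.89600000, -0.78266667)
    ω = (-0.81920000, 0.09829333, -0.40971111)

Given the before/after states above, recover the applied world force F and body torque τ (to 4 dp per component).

F = (3.3000, -3.9000, -3.1000)
τ = (-0.1800, -0.0400, -0.0500)

rate change Δω = (-0.11920000, -0.00170667, -0.00971111)
gyro term ω₀×Iω₀ = (-0.0012, -0.0336, -0.0063)
applied torque τ = (-0.1800, -0.0400, -0.0500)
Δv = v₁−v₀ = (0.08800000, -0.10400000, -0.08266667)
applied force F = (3.3000, -3.9000, -3.1000)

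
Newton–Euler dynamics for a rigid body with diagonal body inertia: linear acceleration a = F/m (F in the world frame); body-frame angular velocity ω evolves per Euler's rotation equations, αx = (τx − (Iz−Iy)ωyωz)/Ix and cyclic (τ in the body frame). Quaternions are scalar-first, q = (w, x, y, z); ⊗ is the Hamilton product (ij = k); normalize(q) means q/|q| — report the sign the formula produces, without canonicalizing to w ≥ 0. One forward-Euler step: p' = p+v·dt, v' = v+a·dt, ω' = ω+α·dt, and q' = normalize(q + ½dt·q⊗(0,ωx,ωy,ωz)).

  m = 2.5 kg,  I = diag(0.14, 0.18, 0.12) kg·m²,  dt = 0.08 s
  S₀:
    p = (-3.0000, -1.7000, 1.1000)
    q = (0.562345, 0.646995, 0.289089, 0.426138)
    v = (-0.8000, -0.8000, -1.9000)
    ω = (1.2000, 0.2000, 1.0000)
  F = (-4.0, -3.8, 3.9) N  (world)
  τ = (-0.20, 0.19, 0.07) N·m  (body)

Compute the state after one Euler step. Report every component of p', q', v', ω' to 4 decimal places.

a = F/m = (-1.6000, -1.5200, 1.5600)
p' = p + v·dt = (-3.0640, -1.7640, 0.9480)
new velocity v' = (-0.9280, -0.9216, -1.7752)
precession coupling ω×(Iω) = (-0.0120, 0.0240, 0.0096)
(τ − ω×Iω)/I = (-1.3429, 0.9222, 0.5033)
ω + α·dt = (1.0926, 0.2738, 1.0403)
q⊗(0,ω) = (-1.2603498, 0.8786754, -0.0231604, 0.3448372)
q' = normalize(q + ½dt·q⊗(0,ω)) = (0.5109, 0.6808, 0.2876, 0.4391)

p' = (-3.0640, -1.7640, 0.9480)
q' = (0.5109, 0.6808, 0.2876, 0.4391)
v' = (-0.9280, -0.9216, -1.7752)
ω' = (1.0926, 0.2738, 1.0403)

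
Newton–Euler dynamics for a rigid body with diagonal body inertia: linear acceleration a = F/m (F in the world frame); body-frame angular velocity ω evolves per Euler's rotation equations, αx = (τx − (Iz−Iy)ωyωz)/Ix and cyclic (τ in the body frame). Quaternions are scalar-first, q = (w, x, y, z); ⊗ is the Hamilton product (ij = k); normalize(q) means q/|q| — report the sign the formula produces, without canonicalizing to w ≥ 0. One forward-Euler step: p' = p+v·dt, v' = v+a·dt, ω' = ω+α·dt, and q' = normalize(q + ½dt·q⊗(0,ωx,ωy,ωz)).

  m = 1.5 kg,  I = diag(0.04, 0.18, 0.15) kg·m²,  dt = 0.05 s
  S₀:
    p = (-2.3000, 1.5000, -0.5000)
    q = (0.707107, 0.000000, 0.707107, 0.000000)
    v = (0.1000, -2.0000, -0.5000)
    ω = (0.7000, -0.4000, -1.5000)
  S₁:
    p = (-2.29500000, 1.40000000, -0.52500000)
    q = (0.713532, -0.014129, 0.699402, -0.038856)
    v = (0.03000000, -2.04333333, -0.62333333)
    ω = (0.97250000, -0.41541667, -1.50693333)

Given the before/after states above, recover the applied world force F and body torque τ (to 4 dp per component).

F = (-2.1000, -1.3000, -3.7000)
τ = (0.2000, 0.0600, -0.0600)

rate change Δω = (0.27250000, -0.01541667, -0.00693333)
applied torque τ = (0.2000, 0.0600, -0.0600)
v₁ − v₀ = (-0.07000000, -0.04333333, -0.12333333)
m·(v₁−v₀)/dt = (-2.1000, -1.3000, -3.7000)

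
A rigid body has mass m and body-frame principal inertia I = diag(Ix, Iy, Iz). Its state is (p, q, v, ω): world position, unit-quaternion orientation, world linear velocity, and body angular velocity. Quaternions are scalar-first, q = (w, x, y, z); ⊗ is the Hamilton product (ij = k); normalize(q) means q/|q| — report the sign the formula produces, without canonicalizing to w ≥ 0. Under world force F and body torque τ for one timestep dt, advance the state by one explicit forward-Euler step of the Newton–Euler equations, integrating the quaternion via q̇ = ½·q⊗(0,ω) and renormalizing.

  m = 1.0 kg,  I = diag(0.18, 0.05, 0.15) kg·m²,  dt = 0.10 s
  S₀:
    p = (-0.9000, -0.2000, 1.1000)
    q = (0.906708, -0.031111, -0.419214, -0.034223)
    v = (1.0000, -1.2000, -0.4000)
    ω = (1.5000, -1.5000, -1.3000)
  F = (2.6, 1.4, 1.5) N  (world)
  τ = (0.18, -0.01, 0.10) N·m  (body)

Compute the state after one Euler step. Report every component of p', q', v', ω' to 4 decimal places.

p' = (-0.8000, -0.3200, 1.0600)
q' = (0.8687, 0.0611, -0.4880, -0.0589)
v' = (1.2600, -1.0600, -0.2500)
ω' = (1.4917, -1.4030, -1.4283)

a = (2.6000, 1.4000, 1.5000)
p + v·dt = (-0.8000, -0.3200, 1.0600)
v + (F/m)dt = (1.2600, -1.0600, -0.2500)
precession coupling ω×(Iω) = (0.1950, -0.0585, 0.2925)
(τ − ω×Iω)/I = (-0.0833, 0.9700, -1.2833)
ω + α·dt = (1.4917, -1.4030, -1.4283)
Hamilton product q⊗(0,ω) = (-0.6266444, 1.8537057, -1.4518408, -0.5032329)
q' = normalize(q + ½dt·q⊗(0,ω)) = (0.8687, 0.0611, -0.4880, -0.0589)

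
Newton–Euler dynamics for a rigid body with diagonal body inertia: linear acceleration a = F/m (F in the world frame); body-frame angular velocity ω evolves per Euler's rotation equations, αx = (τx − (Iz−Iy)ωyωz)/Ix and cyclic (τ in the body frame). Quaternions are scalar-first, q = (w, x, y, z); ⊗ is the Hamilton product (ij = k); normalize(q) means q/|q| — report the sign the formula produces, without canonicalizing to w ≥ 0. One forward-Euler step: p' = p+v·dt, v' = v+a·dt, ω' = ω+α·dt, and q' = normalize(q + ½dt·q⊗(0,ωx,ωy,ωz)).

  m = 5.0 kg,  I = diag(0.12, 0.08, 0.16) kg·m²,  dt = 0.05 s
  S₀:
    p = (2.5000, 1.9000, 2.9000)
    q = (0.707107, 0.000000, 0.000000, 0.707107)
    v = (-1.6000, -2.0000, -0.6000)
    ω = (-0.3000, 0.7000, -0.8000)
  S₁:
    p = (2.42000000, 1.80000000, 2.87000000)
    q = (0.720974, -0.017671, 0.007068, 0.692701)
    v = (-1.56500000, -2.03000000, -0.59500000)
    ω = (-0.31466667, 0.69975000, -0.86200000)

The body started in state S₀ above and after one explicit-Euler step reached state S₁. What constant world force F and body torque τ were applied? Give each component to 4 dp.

Δω = ω₁−ω₀ = (-0.01466667, -0.00025000, -0.06200000)
ω₀×(Iω₀) = (-0.0448, -0.0096, 0.0084)
τ = I·(Δω/dt) + ω₀×(Iω₀) = (-0.0800, -0.0100, -0.1900)
v₁ − v₀ = (0.03500000, -0.03000000, 0.00500000)
F = m·Δv/dt = (3.5000, -3.0000, 0.5000)

F = (3.5000, -3.0000, 0.5000)
τ = (-0.0800, -0.0100, -0.1900)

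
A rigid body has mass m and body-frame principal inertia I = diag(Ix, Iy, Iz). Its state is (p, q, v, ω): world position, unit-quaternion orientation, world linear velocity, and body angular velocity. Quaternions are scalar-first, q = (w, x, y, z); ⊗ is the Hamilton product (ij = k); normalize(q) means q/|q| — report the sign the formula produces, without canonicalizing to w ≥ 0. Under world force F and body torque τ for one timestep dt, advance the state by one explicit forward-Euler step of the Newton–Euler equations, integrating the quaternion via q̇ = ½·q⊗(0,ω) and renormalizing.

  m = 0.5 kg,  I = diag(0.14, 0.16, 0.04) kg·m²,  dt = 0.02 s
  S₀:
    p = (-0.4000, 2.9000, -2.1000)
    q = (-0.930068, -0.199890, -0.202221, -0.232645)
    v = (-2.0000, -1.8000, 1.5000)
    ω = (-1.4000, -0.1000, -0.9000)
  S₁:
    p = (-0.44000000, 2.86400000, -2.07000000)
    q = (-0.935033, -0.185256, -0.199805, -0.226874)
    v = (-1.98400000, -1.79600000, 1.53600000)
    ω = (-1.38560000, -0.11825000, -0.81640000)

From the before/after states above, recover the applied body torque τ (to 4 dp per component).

τ = (0.0900, -0.0200, 0.1700)

ω₁ − ω₀ = (0.01440000, -0.01825000, 0.08360000)
gyro term ω₀×Iω₀ = (-0.0108, 0.1260, 0.0028)
τ = I·(Δω/dt) + ω₀×(Iω₀) = (0.0900, -0.0200, 0.1700)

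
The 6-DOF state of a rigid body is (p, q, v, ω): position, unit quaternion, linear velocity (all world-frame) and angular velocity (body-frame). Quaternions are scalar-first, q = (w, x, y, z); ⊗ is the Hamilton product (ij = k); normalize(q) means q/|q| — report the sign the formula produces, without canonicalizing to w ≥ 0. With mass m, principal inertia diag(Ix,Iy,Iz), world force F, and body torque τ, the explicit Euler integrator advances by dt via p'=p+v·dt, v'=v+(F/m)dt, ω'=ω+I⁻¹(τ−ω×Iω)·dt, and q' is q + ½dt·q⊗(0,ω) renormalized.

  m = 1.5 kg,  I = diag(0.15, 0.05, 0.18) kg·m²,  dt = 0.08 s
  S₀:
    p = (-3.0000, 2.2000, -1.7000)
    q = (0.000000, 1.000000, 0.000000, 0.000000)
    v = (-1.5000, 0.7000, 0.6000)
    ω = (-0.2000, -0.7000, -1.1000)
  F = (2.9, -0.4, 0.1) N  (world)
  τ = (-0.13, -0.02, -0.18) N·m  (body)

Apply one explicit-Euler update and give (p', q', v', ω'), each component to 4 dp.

p' = (-3.1200, 2.2560, -1.6520)
q' = (0.0080, 0.9986, 0.0439, -0.0280)
v' = (-1.3453, 0.6787, 0.6053)
ω' = (-0.3227, -0.7214, -1.1738)

a = F/m = (1.9333, -0.2667, 0.0667)
p + v·dt = (-3.1200, 2.2560, -1.6520)
v + (F/m)dt = (-1.3453, 0.6787, 0.6053)
angular accel α = (-1.5340, -0.2680, -0.9222)
new body rate ω' = (-0.3227, -0.7214, -1.1738)
q⊗(0,ω) = (0.2000000, 0.0000000, 1.1000000, -0.7000000)
updated quaternion q' = (0.0080, 0.9986, 0.0439, -0.0280)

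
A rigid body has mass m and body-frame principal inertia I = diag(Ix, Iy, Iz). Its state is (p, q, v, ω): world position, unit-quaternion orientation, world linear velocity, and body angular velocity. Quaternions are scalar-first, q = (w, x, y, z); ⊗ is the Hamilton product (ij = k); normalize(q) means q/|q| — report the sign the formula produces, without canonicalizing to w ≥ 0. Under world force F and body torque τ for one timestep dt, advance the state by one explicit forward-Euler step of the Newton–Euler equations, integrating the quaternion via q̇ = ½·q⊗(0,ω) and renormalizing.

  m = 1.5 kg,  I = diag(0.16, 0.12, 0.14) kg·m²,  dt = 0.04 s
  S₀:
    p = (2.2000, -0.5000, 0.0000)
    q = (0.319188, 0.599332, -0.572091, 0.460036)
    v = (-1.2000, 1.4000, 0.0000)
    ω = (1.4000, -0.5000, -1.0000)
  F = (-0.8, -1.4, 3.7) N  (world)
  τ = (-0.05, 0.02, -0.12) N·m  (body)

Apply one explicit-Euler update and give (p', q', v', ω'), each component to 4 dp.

p' = (2.1520, -0.4440, 0.0000)
q' = (0.3057, 0.6239, -0.5501, 0.4634)
v' = (-1.2213, 1.3627, 0.0987)
ω' = (1.3850, -0.4840, -1.0423)

a = (-0.5333, -0.9333, 2.4667)
p + v·dt = (2.1520, -0.4440, 0.0000)
new velocity v' = (-1.2213, 1.3627, 0.0987)
gyro term ω×Iω = (0.0100, -0.0280, 0.0280)
(τ − ω×Iω)/I = (-0.3750, 0.4000, -1.0571)
new body rate ω' = (1.3850, -0.4840, -1.0423)
q⊗(0,ω) = (-0.6650743, 1.2489722, 1.0837884, 0.1820734)
q' = normalize(q + ½dt·q⊗(0,ω)) = (0.3057, 0.6239, -0.5501, 0.4634)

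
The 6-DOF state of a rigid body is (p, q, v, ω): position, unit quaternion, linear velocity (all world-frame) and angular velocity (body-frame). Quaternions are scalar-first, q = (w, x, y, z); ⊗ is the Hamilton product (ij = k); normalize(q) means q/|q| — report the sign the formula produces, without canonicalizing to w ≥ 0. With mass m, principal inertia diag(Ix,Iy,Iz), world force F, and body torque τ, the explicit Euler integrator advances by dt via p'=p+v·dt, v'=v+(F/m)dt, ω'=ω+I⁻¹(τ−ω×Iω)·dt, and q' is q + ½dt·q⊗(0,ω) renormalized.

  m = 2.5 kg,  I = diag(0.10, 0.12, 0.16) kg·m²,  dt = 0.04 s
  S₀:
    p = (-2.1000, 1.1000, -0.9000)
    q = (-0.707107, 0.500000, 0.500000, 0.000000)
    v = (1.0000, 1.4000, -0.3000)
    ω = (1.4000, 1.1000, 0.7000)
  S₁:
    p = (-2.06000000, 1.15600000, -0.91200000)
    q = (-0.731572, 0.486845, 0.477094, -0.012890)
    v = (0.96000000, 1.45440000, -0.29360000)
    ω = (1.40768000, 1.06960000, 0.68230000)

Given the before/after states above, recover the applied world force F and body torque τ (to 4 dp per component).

rate change Δω = (0.00768000, -0.03040000, -0.01770000)
applied torque τ = (0.0500, -0.1500, -0.0400)
Δv = v₁−v₀ = (-0.04000000, 0.05440000, 0.00640000)
applied force F = (-2.5000, 3.4000, 0.4000)

F = (-2.5000, 3.4000, 0.4000)
τ = (0.0500, -0.1500, -0.0400)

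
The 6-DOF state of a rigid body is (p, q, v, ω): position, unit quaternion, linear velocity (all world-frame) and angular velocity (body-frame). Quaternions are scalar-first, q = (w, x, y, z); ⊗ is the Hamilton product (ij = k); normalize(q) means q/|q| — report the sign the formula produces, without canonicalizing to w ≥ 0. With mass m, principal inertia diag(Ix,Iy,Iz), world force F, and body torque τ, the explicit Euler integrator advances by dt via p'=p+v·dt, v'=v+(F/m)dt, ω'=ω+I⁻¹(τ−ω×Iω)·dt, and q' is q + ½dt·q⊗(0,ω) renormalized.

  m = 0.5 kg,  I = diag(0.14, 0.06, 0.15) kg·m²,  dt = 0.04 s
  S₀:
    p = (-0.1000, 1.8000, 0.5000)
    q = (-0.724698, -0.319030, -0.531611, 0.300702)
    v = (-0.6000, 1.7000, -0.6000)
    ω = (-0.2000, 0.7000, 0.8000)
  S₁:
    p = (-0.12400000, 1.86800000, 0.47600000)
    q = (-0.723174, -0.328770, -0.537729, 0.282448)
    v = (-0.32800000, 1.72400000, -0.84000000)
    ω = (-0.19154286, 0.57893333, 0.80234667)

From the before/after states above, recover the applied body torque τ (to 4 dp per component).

rate change Δω = (0.00845714, -0.12106667, 0.00234667)
gyro term ω₀×Iω₀ = (0.0504, 0.0016, 0.0112)
τ = I·(Δω/dt) + ω₀×(Iω₀) = (0.0800, -0.1800, 0.0200)

τ = (0.0800, -0.1800, 0.0200)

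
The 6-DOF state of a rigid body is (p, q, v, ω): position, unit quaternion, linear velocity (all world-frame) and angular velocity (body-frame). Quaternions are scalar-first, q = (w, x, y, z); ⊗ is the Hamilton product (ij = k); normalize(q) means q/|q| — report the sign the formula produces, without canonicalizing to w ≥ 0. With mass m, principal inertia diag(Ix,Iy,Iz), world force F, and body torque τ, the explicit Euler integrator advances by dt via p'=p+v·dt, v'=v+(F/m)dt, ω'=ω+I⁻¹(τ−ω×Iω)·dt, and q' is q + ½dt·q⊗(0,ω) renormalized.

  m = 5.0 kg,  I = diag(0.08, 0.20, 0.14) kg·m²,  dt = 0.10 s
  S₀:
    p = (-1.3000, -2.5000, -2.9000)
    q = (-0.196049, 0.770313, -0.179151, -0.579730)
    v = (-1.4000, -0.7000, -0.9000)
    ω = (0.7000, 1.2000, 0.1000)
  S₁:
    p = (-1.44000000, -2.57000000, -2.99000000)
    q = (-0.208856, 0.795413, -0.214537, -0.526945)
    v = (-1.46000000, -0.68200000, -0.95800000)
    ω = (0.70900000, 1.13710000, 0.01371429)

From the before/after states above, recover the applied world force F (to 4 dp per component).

velocity change Δv = (-0.06000000, 0.01800000, -0.05800000)
applied force F = (-3.0000, 0.9000, -2.9000)

F = (-3.0000, 0.9000, -2.9000)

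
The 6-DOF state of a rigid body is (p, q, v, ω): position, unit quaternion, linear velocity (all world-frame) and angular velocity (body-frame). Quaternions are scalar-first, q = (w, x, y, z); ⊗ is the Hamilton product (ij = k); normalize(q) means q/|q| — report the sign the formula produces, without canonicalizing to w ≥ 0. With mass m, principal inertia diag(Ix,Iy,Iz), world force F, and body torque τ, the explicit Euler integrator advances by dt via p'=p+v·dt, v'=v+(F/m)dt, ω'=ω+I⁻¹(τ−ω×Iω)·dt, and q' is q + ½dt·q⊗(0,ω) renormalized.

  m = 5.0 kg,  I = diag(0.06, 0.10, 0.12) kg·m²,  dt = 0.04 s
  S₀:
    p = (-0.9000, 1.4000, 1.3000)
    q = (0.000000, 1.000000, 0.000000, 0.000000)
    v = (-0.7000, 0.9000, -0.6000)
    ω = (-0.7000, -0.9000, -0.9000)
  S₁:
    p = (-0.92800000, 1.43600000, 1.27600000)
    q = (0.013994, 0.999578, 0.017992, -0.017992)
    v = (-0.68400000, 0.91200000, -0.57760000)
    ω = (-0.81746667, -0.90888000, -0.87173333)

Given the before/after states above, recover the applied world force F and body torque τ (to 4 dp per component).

Δω = ω₁−ω₀ = (-0.11746667, -0.00888000, 0.02826667)
ω₀×(Iω₀) = (0.0162, -0.0378, 0.0252)
applied torque τ = (-0.1600, -0.0600, 0.1100)
Δv = v₁−v₀ = (0.01600000, 0.01200000, 0.02240000)
F = m·Δv/dt = (2.0000, 1.5000, 2.8000)

F = (2.0000, 1.5000, 2.8000)
τ = (-0.1600, -0.0600, 0.1100)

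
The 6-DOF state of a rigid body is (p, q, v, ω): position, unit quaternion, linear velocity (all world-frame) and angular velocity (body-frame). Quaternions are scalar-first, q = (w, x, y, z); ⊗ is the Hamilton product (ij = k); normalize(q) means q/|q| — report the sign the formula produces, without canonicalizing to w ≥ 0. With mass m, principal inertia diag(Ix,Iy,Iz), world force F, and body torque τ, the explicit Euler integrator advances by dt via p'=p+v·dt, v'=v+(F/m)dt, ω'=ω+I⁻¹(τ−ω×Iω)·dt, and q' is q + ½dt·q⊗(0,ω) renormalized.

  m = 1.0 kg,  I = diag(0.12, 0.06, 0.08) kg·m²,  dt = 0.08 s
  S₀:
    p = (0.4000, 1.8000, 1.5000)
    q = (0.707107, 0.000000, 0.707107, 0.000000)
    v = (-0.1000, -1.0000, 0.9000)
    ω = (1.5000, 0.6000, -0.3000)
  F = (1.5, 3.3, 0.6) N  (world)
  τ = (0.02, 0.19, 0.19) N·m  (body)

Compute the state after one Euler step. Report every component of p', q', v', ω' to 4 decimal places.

linear accel F/m = (1.5000, 3.3000, 0.6000)
p' = p + v·dt = (0.3920, 1.7200, 1.5720)
v' = v + a·dt = (0.0200, -0.7360, 0.9480)
gyro term ω×Iω = (-0.0036, -0.0180, -0.0540)
angular accel α = (0.1967, 3.4667, 3.0500)
new body rate ω' = (1.5157, 0.8773, -0.0560)
q⊗(0,ω) = (-0.4242642, 0.8485284, 0.4242642, -1.2727926)
updated quaternion q' = (0.6887, 0.0339, 0.7225, -0.0508)

p' = (0.3920, 1.7200, 1.5720)
q' = (0.6887, 0.0339, 0.7225, -0.0508)
v' = (0.0200, -0.7360, 0.9480)
ω' = (1.5157, 0.8773, -0.0560)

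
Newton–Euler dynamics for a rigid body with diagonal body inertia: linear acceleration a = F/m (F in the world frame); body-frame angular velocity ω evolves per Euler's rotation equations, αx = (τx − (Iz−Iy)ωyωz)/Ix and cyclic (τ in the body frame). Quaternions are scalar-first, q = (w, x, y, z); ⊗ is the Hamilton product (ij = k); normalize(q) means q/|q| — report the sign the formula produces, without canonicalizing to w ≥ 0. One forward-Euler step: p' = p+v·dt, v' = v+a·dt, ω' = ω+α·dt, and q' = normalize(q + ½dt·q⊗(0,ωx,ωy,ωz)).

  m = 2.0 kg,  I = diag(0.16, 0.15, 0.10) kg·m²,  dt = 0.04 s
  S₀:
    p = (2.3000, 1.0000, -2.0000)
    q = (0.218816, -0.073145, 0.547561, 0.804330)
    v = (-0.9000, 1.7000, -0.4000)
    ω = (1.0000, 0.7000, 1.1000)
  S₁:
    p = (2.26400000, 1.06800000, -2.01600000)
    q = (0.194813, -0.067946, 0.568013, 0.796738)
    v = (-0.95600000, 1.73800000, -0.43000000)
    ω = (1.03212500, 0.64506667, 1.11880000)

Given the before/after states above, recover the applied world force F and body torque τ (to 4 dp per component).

Δv = v₁−v₀ = (-0.05600000, 0.03800000, -0.03000000)
F = m·Δv/dt = (-2.8000, 1.9000, -1.5000)
ω₁ − ω₀ = (0.03212500, -0.05493333, 0.01880000)
applied torque τ = (0.0900, -0.1400, 0.0400)

F = (-2.8000, 1.9000, -1.5000)
τ = (0.0900, -0.1400, 0.0400)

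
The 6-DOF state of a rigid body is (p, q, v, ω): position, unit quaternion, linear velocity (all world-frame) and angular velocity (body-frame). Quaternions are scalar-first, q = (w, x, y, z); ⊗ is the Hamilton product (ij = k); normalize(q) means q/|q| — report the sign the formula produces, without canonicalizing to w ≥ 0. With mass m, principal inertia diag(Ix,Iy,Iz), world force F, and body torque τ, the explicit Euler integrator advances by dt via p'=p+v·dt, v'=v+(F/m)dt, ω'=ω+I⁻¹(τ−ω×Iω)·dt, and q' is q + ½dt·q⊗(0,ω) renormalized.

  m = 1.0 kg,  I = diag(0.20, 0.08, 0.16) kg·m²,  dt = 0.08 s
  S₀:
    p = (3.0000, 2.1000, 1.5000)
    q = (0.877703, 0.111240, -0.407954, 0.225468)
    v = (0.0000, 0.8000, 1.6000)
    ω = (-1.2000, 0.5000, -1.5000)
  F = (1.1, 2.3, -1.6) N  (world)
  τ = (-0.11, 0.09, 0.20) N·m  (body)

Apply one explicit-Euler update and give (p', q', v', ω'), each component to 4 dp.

new position p' = (3.0000, 2.1640, 1.6280)
v' = v + a·dt = (0.0880, 0.9840, 1.4720)
precession coupling ω×(Iω) = (-0.0600, 0.0720, 0.0720)
(τ − ω×Iω)/I = (-0.2500, 0.2250, 0.8000)
ω' = ω + α·dt = (-1.2200, 0.5180, -1.4360)
2q̇ = q⊗(0,ω) = (0.6756670, -0.5540466, 0.3351499, -1.7504793)
updated quaternion q' = (0.9019, 0.0888, -0.3933, 0.1550)

p' = (3.0000, 2.1640, 1.6280)
q' = (0.9019, 0.0888, -0.3933, 0.1550)
v' = (0.0880, 0.9840, 1.4720)
ω' = (-1.2200, 0.5180, -1.4360)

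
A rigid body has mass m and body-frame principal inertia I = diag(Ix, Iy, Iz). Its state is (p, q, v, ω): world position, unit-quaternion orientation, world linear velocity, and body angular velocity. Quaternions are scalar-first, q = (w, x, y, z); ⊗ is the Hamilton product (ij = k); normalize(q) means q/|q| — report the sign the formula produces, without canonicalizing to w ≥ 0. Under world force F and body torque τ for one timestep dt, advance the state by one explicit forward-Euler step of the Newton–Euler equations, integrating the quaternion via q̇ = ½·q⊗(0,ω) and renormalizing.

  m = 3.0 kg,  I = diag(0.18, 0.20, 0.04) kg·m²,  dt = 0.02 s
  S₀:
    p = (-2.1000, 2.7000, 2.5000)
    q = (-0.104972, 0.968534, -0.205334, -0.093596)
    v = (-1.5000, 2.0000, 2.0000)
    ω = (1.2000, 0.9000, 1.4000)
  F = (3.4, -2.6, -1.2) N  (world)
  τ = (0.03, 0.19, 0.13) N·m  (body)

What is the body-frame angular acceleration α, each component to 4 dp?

α = (1.2867, -0.2260, 2.7100)

precession coupling ω×(Iω) = (-0.2016, 0.2352, 0.0216)
α = I⁻¹(τ − ω×Iω) = (1.2867, -0.2260, 2.7100)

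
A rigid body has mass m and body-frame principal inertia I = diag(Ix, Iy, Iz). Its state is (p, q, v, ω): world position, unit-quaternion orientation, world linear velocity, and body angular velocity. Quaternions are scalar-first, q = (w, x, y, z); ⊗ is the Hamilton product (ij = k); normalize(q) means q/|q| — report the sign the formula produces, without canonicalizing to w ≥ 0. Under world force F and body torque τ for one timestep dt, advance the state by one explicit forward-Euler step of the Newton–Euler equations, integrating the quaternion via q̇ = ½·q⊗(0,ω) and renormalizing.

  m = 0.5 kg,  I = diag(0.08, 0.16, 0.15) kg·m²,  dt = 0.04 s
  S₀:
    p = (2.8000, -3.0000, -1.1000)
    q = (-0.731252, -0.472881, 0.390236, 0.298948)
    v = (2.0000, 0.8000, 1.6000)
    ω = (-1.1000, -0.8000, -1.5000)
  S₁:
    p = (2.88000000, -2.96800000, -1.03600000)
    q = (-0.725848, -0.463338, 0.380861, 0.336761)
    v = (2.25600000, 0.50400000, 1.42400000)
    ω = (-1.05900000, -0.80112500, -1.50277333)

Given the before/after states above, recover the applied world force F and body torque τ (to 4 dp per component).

velocity change Δv = (0.25600000, -0.29600000, -0.17600000)
applied force F = (3.2000, -3.7000, -2.2000)
rate change Δω = (0.04100000, -0.00112500, -0.00277333)
precession coupling = (-0.0120, -0.1155, 0.0704)
applied torque τ = (0.0700, -0.1200, 0.0600)

F = (3.2000, -3.7000, -2.2000)
τ = (0.0700, -0.1200, 0.0600)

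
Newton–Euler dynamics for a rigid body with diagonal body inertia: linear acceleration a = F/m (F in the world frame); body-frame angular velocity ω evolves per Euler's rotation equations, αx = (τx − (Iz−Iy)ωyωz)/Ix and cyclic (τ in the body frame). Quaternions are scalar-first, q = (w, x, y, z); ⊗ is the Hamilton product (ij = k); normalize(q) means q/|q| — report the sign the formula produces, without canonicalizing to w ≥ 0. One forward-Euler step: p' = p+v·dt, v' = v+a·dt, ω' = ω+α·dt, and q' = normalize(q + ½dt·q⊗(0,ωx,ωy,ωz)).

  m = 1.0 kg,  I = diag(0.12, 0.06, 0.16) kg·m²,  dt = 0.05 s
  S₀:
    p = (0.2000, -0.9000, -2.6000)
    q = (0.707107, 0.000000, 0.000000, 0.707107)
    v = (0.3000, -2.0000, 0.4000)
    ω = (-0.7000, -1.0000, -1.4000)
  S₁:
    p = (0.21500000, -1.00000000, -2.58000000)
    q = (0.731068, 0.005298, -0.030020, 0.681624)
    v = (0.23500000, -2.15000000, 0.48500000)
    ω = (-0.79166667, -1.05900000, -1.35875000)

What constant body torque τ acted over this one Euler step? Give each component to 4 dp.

τ = (-0.0800, -0.1100, 0.0900)

rate change Δω = (-0.09166667, -0.05900000, 0.04125000)
precession coupling = (0.1400, -0.0392, -0.0420)
I·α + gyro = (-0.0800, -0.1100, 0.0900)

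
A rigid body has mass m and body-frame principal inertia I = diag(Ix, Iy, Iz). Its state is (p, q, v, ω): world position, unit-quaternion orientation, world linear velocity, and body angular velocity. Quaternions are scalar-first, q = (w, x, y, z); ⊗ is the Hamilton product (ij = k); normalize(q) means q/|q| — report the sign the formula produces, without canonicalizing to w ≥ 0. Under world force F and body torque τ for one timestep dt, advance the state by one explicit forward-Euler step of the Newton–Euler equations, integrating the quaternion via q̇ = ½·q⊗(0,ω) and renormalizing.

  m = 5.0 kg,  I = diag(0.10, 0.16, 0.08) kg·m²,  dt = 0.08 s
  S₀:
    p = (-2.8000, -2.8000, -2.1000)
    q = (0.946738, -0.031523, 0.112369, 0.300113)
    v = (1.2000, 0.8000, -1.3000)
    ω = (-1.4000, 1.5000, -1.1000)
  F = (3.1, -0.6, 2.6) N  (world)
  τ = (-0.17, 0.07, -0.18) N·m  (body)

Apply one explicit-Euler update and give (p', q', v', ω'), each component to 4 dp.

p' = (-2.7040, -2.7360, -2.2040)
q' = (0.9473, -0.1070, 0.1503, 0.2617)
v' = (1.2496, 0.7904, -1.2584)
ω' = (-1.6416, 1.5196, -1.1540)

gyro term ω×Iω = (0.1320, 0.0308, -0.1260)
α = I⁻¹(τ − ω×Iω) = (-3.0200, 0.2450, -0.6750)
new body rate ω' = (-1.6416, 1.5196, -1.1540)
q⊗(0,ω) = (0.1174386, -1.8992086, 0.9652735, -0.9313797)
updated quaternion q' = (0.9473, -0.1070, 0.1503, 0.2617)
linear accel F/m = (0.6200, -0.1200, 0.5200)
new position p' = (-2.7040, -2.7360, -2.2040)
v' = v + a·dt = (1.2496, 0.7904, -1.2584)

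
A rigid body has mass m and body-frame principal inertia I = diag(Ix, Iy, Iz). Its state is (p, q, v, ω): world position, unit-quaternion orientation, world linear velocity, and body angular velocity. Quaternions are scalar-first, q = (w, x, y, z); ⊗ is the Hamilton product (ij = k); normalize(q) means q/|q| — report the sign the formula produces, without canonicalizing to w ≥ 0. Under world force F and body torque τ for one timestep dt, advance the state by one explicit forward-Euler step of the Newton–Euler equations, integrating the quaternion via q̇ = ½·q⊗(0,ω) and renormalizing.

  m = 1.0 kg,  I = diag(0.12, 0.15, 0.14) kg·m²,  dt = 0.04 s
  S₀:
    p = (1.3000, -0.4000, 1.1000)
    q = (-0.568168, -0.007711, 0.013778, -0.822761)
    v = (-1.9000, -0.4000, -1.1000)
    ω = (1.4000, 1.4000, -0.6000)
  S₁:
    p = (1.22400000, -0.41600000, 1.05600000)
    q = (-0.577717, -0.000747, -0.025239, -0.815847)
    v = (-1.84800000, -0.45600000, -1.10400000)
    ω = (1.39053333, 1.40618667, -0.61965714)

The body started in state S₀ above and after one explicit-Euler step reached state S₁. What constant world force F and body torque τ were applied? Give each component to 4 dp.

velocity change Δv = (0.05200000, -0.05600000, -0.00400000)
applied force F = (1.3000, -1.4000, -0.1000)
rate change Δω = (-0.00946667, 0.00618667, -0.01965714)
ω₀×(Iω₀) = (0.0084, 0.0168, 0.0588)
I·α + gyro = (-0.0200, 0.0400, -0.0100)

F = (1.3000, -1.4000, -0.1000)
τ = (-0.0200, 0.0400, -0.0100)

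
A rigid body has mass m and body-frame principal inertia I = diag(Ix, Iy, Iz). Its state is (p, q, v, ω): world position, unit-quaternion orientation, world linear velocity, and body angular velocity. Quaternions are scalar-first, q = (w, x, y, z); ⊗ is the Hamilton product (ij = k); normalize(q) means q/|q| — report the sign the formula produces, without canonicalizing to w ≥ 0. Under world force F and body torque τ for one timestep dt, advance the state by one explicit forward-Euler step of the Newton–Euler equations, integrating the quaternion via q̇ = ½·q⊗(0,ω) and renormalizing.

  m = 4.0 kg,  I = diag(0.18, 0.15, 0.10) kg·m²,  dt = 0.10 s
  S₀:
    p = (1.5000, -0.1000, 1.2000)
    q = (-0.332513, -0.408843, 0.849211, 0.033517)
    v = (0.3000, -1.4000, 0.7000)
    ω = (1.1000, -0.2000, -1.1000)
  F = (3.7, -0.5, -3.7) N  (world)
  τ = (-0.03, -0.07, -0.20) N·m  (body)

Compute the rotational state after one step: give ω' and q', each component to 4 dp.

ω' = (1.0894, -0.1821, -1.3066)
q' = (-0.2988, -0.4721, 0.8293, 0.0092)

α = I⁻¹(τ − ω×Iω) = (-0.1056, 0.1787, -2.0660)
ω + α·dt = (1.0894, -0.1821, -1.3066)
Hamilton product q⊗(0,ω) = (0.6564382, -1.2931930, -0.3463560, -0.4865992)
q + ½dt·q⊗(0,ω), renormalized = (-0.2988, -0.4721, 0.8293, 0.0092)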